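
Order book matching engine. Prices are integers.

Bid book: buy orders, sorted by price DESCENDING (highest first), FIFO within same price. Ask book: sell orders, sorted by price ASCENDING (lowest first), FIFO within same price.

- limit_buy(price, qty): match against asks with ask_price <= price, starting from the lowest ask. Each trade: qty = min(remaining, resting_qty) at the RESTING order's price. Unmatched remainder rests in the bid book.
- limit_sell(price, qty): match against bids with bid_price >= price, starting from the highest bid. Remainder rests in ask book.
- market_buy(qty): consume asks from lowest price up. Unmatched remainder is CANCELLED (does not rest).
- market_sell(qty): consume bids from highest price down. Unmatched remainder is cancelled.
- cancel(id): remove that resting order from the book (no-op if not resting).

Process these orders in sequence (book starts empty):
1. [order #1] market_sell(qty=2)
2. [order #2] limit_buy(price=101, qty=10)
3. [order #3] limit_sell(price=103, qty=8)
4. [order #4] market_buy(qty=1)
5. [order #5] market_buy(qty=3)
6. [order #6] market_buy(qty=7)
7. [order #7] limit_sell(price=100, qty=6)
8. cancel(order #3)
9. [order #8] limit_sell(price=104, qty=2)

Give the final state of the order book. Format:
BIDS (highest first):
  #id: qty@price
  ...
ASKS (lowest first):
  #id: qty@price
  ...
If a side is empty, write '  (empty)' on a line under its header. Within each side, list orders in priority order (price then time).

Answer: BIDS (highest first):
  #2: 4@101
ASKS (lowest first):
  #8: 2@104

Derivation:
After op 1 [order #1] market_sell(qty=2): fills=none; bids=[-] asks=[-]
After op 2 [order #2] limit_buy(price=101, qty=10): fills=none; bids=[#2:10@101] asks=[-]
After op 3 [order #3] limit_sell(price=103, qty=8): fills=none; bids=[#2:10@101] asks=[#3:8@103]
After op 4 [order #4] market_buy(qty=1): fills=#4x#3:1@103; bids=[#2:10@101] asks=[#3:7@103]
After op 5 [order #5] market_buy(qty=3): fills=#5x#3:3@103; bids=[#2:10@101] asks=[#3:4@103]
After op 6 [order #6] market_buy(qty=7): fills=#6x#3:4@103; bids=[#2:10@101] asks=[-]
After op 7 [order #7] limit_sell(price=100, qty=6): fills=#2x#7:6@101; bids=[#2:4@101] asks=[-]
After op 8 cancel(order #3): fills=none; bids=[#2:4@101] asks=[-]
After op 9 [order #8] limit_sell(price=104, qty=2): fills=none; bids=[#2:4@101] asks=[#8:2@104]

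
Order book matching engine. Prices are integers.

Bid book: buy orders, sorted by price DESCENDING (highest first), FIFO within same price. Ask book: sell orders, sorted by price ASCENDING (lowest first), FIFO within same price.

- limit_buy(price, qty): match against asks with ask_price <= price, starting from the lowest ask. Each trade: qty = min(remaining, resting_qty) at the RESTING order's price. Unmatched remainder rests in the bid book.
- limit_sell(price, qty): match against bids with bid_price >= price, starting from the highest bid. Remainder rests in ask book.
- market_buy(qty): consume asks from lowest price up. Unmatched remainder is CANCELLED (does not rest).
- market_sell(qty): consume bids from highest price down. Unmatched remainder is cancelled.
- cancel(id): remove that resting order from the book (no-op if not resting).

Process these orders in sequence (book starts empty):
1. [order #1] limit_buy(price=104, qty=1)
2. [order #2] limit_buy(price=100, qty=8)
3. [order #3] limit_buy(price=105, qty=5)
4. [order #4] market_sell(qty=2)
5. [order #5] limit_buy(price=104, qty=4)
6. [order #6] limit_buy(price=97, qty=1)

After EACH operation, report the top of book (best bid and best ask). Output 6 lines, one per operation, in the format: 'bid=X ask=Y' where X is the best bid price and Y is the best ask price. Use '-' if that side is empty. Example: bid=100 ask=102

Answer: bid=104 ask=-
bid=104 ask=-
bid=105 ask=-
bid=105 ask=-
bid=105 ask=-
bid=105 ask=-

Derivation:
After op 1 [order #1] limit_buy(price=104, qty=1): fills=none; bids=[#1:1@104] asks=[-]
After op 2 [order #2] limit_buy(price=100, qty=8): fills=none; bids=[#1:1@104 #2:8@100] asks=[-]
After op 3 [order #3] limit_buy(price=105, qty=5): fills=none; bids=[#3:5@105 #1:1@104 #2:8@100] asks=[-]
After op 4 [order #4] market_sell(qty=2): fills=#3x#4:2@105; bids=[#3:3@105 #1:1@104 #2:8@100] asks=[-]
After op 5 [order #5] limit_buy(price=104, qty=4): fills=none; bids=[#3:3@105 #1:1@104 #5:4@104 #2:8@100] asks=[-]
After op 6 [order #6] limit_buy(price=97, qty=1): fills=none; bids=[#3:3@105 #1:1@104 #5:4@104 #2:8@100 #6:1@97] asks=[-]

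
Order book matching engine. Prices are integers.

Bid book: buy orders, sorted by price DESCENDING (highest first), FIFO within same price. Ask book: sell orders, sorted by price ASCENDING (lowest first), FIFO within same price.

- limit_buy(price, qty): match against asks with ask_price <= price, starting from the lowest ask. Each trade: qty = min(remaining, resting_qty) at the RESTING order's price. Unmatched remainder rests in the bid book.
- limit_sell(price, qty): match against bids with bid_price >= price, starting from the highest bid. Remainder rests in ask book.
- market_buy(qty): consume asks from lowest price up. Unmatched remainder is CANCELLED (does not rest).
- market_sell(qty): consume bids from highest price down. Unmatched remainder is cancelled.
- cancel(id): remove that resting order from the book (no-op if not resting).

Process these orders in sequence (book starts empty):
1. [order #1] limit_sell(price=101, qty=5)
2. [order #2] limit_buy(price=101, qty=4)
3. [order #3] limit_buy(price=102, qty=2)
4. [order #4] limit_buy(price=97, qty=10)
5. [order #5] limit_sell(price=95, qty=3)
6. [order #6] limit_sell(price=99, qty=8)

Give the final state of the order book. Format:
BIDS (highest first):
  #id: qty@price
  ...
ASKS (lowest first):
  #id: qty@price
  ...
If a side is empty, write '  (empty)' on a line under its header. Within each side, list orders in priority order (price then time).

After op 1 [order #1] limit_sell(price=101, qty=5): fills=none; bids=[-] asks=[#1:5@101]
After op 2 [order #2] limit_buy(price=101, qty=4): fills=#2x#1:4@101; bids=[-] asks=[#1:1@101]
After op 3 [order #3] limit_buy(price=102, qty=2): fills=#3x#1:1@101; bids=[#3:1@102] asks=[-]
After op 4 [order #4] limit_buy(price=97, qty=10): fills=none; bids=[#3:1@102 #4:10@97] asks=[-]
After op 5 [order #5] limit_sell(price=95, qty=3): fills=#3x#5:1@102 #4x#5:2@97; bids=[#4:8@97] asks=[-]
After op 6 [order #6] limit_sell(price=99, qty=8): fills=none; bids=[#4:8@97] asks=[#6:8@99]

Answer: BIDS (highest first):
  #4: 8@97
ASKS (lowest first):
  #6: 8@99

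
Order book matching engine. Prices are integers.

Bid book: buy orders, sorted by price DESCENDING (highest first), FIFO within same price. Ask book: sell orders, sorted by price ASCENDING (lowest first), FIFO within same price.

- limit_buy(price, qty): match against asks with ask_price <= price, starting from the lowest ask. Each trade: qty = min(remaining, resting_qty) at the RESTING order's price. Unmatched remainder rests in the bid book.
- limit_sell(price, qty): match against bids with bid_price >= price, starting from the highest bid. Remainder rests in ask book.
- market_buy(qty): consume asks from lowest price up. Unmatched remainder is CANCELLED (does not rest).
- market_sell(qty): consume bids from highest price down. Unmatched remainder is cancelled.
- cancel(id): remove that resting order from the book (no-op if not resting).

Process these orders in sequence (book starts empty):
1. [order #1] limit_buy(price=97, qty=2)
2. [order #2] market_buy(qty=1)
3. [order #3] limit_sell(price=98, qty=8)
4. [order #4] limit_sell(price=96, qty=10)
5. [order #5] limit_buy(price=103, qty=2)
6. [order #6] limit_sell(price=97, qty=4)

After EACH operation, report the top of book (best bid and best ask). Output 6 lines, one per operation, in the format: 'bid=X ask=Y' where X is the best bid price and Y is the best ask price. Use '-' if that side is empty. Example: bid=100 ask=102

After op 1 [order #1] limit_buy(price=97, qty=2): fills=none; bids=[#1:2@97] asks=[-]
After op 2 [order #2] market_buy(qty=1): fills=none; bids=[#1:2@97] asks=[-]
After op 3 [order #3] limit_sell(price=98, qty=8): fills=none; bids=[#1:2@97] asks=[#3:8@98]
After op 4 [order #4] limit_sell(price=96, qty=10): fills=#1x#4:2@97; bids=[-] asks=[#4:8@96 #3:8@98]
After op 5 [order #5] limit_buy(price=103, qty=2): fills=#5x#4:2@96; bids=[-] asks=[#4:6@96 #3:8@98]
After op 6 [order #6] limit_sell(price=97, qty=4): fills=none; bids=[-] asks=[#4:6@96 #6:4@97 #3:8@98]

Answer: bid=97 ask=-
bid=97 ask=-
bid=97 ask=98
bid=- ask=96
bid=- ask=96
bid=- ask=96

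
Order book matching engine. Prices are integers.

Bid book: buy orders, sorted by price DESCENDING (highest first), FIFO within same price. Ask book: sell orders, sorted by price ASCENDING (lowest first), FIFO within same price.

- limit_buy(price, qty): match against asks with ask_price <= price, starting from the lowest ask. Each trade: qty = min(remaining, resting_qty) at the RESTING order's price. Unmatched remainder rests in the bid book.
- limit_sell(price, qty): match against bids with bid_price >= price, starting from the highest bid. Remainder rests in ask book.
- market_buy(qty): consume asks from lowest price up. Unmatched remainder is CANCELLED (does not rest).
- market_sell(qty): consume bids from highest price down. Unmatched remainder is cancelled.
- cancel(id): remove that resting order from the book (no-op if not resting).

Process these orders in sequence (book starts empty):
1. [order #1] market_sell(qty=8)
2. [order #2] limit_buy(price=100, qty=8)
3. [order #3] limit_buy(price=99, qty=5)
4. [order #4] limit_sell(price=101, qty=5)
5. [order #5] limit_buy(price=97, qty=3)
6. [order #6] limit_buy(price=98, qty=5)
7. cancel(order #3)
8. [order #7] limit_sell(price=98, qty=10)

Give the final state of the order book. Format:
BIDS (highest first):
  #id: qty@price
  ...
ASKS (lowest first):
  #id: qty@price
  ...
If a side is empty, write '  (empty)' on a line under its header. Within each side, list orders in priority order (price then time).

Answer: BIDS (highest first):
  #6: 3@98
  #5: 3@97
ASKS (lowest first):
  #4: 5@101

Derivation:
After op 1 [order #1] market_sell(qty=8): fills=none; bids=[-] asks=[-]
After op 2 [order #2] limit_buy(price=100, qty=8): fills=none; bids=[#2:8@100] asks=[-]
After op 3 [order #3] limit_buy(price=99, qty=5): fills=none; bids=[#2:8@100 #3:5@99] asks=[-]
After op 4 [order #4] limit_sell(price=101, qty=5): fills=none; bids=[#2:8@100 #3:5@99] asks=[#4:5@101]
After op 5 [order #5] limit_buy(price=97, qty=3): fills=none; bids=[#2:8@100 #3:5@99 #5:3@97] asks=[#4:5@101]
After op 6 [order #6] limit_buy(price=98, qty=5): fills=none; bids=[#2:8@100 #3:5@99 #6:5@98 #5:3@97] asks=[#4:5@101]
After op 7 cancel(order #3): fills=none; bids=[#2:8@100 #6:5@98 #5:3@97] asks=[#4:5@101]
After op 8 [order #7] limit_sell(price=98, qty=10): fills=#2x#7:8@100 #6x#7:2@98; bids=[#6:3@98 #5:3@97] asks=[#4:5@101]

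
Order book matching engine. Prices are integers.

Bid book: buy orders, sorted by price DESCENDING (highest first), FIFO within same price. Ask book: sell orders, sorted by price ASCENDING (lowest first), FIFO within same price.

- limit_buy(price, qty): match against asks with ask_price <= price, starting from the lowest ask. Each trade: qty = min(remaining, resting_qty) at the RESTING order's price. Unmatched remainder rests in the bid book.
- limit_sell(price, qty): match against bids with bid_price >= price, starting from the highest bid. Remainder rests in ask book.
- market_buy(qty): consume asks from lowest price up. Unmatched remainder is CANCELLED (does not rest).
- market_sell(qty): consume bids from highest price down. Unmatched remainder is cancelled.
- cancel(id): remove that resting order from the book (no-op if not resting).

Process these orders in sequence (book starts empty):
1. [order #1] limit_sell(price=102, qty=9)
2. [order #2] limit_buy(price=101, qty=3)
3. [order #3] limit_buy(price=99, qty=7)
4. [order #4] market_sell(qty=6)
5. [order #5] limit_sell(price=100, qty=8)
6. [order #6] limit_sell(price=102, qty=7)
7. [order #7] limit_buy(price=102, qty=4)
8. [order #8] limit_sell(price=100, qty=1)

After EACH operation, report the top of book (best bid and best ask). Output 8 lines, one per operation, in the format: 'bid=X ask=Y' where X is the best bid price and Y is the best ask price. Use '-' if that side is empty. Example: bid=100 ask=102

Answer: bid=- ask=102
bid=101 ask=102
bid=101 ask=102
bid=99 ask=102
bid=99 ask=100
bid=99 ask=100
bid=99 ask=100
bid=99 ask=100

Derivation:
After op 1 [order #1] limit_sell(price=102, qty=9): fills=none; bids=[-] asks=[#1:9@102]
After op 2 [order #2] limit_buy(price=101, qty=3): fills=none; bids=[#2:3@101] asks=[#1:9@102]
After op 3 [order #3] limit_buy(price=99, qty=7): fills=none; bids=[#2:3@101 #3:7@99] asks=[#1:9@102]
After op 4 [order #4] market_sell(qty=6): fills=#2x#4:3@101 #3x#4:3@99; bids=[#3:4@99] asks=[#1:9@102]
After op 5 [order #5] limit_sell(price=100, qty=8): fills=none; bids=[#3:4@99] asks=[#5:8@100 #1:9@102]
After op 6 [order #6] limit_sell(price=102, qty=7): fills=none; bids=[#3:4@99] asks=[#5:8@100 #1:9@102 #6:7@102]
After op 7 [order #7] limit_buy(price=102, qty=4): fills=#7x#5:4@100; bids=[#3:4@99] asks=[#5:4@100 #1:9@102 #6:7@102]
After op 8 [order #8] limit_sell(price=100, qty=1): fills=none; bids=[#3:4@99] asks=[#5:4@100 #8:1@100 #1:9@102 #6:7@102]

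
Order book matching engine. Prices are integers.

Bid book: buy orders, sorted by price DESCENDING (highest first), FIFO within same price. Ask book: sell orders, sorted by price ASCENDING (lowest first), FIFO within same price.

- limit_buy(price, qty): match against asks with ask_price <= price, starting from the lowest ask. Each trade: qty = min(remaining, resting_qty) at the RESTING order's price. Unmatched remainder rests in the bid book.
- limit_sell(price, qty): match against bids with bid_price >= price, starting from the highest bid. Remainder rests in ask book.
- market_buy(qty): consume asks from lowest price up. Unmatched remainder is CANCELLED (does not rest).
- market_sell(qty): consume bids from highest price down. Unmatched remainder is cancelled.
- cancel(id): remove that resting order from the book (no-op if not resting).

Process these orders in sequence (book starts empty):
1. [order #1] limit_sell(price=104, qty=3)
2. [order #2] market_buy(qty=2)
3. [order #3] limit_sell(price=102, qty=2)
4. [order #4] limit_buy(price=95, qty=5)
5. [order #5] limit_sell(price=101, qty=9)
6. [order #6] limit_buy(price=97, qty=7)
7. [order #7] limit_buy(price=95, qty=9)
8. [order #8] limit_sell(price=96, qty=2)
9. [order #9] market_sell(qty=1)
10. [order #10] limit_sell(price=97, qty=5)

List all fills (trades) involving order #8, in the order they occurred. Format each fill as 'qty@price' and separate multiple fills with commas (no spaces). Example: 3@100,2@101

After op 1 [order #1] limit_sell(price=104, qty=3): fills=none; bids=[-] asks=[#1:3@104]
After op 2 [order #2] market_buy(qty=2): fills=#2x#1:2@104; bids=[-] asks=[#1:1@104]
After op 3 [order #3] limit_sell(price=102, qty=2): fills=none; bids=[-] asks=[#3:2@102 #1:1@104]
After op 4 [order #4] limit_buy(price=95, qty=5): fills=none; bids=[#4:5@95] asks=[#3:2@102 #1:1@104]
After op 5 [order #5] limit_sell(price=101, qty=9): fills=none; bids=[#4:5@95] asks=[#5:9@101 #3:2@102 #1:1@104]
After op 6 [order #6] limit_buy(price=97, qty=7): fills=none; bids=[#6:7@97 #4:5@95] asks=[#5:9@101 #3:2@102 #1:1@104]
After op 7 [order #7] limit_buy(price=95, qty=9): fills=none; bids=[#6:7@97 #4:5@95 #7:9@95] asks=[#5:9@101 #3:2@102 #1:1@104]
After op 8 [order #8] limit_sell(price=96, qty=2): fills=#6x#8:2@97; bids=[#6:5@97 #4:5@95 #7:9@95] asks=[#5:9@101 #3:2@102 #1:1@104]
After op 9 [order #9] market_sell(qty=1): fills=#6x#9:1@97; bids=[#6:4@97 #4:5@95 #7:9@95] asks=[#5:9@101 #3:2@102 #1:1@104]
After op 10 [order #10] limit_sell(price=97, qty=5): fills=#6x#10:4@97; bids=[#4:5@95 #7:9@95] asks=[#10:1@97 #5:9@101 #3:2@102 #1:1@104]

Answer: 2@97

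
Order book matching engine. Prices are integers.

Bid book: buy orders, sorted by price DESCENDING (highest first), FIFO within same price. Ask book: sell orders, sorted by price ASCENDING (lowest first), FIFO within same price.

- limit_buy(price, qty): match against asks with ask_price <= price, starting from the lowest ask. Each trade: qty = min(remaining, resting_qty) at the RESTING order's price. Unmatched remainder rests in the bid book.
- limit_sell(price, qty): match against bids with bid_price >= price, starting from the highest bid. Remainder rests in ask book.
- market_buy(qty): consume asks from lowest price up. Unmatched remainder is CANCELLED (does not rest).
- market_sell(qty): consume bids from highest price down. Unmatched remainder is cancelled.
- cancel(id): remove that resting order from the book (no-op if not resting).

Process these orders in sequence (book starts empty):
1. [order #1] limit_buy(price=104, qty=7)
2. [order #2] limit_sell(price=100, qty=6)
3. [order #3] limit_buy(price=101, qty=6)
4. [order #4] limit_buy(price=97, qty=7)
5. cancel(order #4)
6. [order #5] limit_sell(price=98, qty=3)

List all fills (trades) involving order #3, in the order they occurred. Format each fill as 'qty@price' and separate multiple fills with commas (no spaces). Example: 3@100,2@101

Answer: 2@101

Derivation:
After op 1 [order #1] limit_buy(price=104, qty=7): fills=none; bids=[#1:7@104] asks=[-]
After op 2 [order #2] limit_sell(price=100, qty=6): fills=#1x#2:6@104; bids=[#1:1@104] asks=[-]
After op 3 [order #3] limit_buy(price=101, qty=6): fills=none; bids=[#1:1@104 #3:6@101] asks=[-]
After op 4 [order #4] limit_buy(price=97, qty=7): fills=none; bids=[#1:1@104 #3:6@101 #4:7@97] asks=[-]
After op 5 cancel(order #4): fills=none; bids=[#1:1@104 #3:6@101] asks=[-]
After op 6 [order #5] limit_sell(price=98, qty=3): fills=#1x#5:1@104 #3x#5:2@101; bids=[#3:4@101] asks=[-]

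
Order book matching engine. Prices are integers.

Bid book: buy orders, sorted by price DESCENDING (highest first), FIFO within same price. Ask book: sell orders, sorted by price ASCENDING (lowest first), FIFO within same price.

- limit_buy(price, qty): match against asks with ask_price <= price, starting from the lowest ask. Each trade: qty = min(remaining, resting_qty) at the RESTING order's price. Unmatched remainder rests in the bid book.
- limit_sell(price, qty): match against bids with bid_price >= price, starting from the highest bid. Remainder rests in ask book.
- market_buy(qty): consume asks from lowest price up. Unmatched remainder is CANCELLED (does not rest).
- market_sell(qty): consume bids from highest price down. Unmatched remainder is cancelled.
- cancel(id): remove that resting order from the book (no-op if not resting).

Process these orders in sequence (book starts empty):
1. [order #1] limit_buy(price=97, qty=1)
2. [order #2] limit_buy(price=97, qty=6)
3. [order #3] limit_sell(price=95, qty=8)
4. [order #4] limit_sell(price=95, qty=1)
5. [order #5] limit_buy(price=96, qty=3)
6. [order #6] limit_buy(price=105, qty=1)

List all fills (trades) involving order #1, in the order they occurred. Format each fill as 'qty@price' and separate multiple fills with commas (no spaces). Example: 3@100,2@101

Answer: 1@97

Derivation:
After op 1 [order #1] limit_buy(price=97, qty=1): fills=none; bids=[#1:1@97] asks=[-]
After op 2 [order #2] limit_buy(price=97, qty=6): fills=none; bids=[#1:1@97 #2:6@97] asks=[-]
After op 3 [order #3] limit_sell(price=95, qty=8): fills=#1x#3:1@97 #2x#3:6@97; bids=[-] asks=[#3:1@95]
After op 4 [order #4] limit_sell(price=95, qty=1): fills=none; bids=[-] asks=[#3:1@95 #4:1@95]
After op 5 [order #5] limit_buy(price=96, qty=3): fills=#5x#3:1@95 #5x#4:1@95; bids=[#5:1@96] asks=[-]
After op 6 [order #6] limit_buy(price=105, qty=1): fills=none; bids=[#6:1@105 #5:1@96] asks=[-]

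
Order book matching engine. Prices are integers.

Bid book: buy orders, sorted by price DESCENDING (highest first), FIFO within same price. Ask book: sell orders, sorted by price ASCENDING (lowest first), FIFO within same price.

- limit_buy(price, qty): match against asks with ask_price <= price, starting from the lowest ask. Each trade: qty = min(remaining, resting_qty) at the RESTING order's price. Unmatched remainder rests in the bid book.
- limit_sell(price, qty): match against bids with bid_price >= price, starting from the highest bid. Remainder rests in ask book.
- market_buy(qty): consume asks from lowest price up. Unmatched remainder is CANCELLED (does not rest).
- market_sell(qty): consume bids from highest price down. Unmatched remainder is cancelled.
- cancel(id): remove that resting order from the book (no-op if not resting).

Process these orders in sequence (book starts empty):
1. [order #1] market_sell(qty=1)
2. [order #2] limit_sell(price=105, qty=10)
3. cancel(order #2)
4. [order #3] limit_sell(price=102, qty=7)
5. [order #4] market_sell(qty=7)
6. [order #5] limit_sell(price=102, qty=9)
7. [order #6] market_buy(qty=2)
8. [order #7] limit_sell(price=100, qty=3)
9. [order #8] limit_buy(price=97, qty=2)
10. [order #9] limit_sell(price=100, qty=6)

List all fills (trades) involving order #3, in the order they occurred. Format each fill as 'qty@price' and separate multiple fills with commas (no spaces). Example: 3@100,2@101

Answer: 2@102

Derivation:
After op 1 [order #1] market_sell(qty=1): fills=none; bids=[-] asks=[-]
After op 2 [order #2] limit_sell(price=105, qty=10): fills=none; bids=[-] asks=[#2:10@105]
After op 3 cancel(order #2): fills=none; bids=[-] asks=[-]
After op 4 [order #3] limit_sell(price=102, qty=7): fills=none; bids=[-] asks=[#3:7@102]
After op 5 [order #4] market_sell(qty=7): fills=none; bids=[-] asks=[#3:7@102]
After op 6 [order #5] limit_sell(price=102, qty=9): fills=none; bids=[-] asks=[#3:7@102 #5:9@102]
After op 7 [order #6] market_buy(qty=2): fills=#6x#3:2@102; bids=[-] asks=[#3:5@102 #5:9@102]
After op 8 [order #7] limit_sell(price=100, qty=3): fills=none; bids=[-] asks=[#7:3@100 #3:5@102 #5:9@102]
After op 9 [order #8] limit_buy(price=97, qty=2): fills=none; bids=[#8:2@97] asks=[#7:3@100 #3:5@102 #5:9@102]
After op 10 [order #9] limit_sell(price=100, qty=6): fills=none; bids=[#8:2@97] asks=[#7:3@100 #9:6@100 #3:5@102 #5:9@102]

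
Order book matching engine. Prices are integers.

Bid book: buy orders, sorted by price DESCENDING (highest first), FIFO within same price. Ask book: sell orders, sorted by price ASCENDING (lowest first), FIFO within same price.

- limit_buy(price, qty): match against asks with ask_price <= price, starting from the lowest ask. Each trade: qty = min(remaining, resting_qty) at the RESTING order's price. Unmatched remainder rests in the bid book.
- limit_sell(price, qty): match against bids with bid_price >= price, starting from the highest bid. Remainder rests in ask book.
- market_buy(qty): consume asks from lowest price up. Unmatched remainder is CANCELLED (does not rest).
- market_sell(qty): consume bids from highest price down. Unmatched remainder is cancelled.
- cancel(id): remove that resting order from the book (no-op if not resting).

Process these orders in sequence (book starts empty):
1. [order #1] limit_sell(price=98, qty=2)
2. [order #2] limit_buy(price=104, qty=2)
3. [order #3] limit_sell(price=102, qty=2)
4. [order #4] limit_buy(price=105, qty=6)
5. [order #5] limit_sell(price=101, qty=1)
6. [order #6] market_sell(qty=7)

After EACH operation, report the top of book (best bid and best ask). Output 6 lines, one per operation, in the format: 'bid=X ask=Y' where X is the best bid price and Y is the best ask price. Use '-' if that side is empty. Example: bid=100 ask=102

Answer: bid=- ask=98
bid=- ask=-
bid=- ask=102
bid=105 ask=-
bid=105 ask=-
bid=- ask=-

Derivation:
After op 1 [order #1] limit_sell(price=98, qty=2): fills=none; bids=[-] asks=[#1:2@98]
After op 2 [order #2] limit_buy(price=104, qty=2): fills=#2x#1:2@98; bids=[-] asks=[-]
After op 3 [order #3] limit_sell(price=102, qty=2): fills=none; bids=[-] asks=[#3:2@102]
After op 4 [order #4] limit_buy(price=105, qty=6): fills=#4x#3:2@102; bids=[#4:4@105] asks=[-]
After op 5 [order #5] limit_sell(price=101, qty=1): fills=#4x#5:1@105; bids=[#4:3@105] asks=[-]
After op 6 [order #6] market_sell(qty=7): fills=#4x#6:3@105; bids=[-] asks=[-]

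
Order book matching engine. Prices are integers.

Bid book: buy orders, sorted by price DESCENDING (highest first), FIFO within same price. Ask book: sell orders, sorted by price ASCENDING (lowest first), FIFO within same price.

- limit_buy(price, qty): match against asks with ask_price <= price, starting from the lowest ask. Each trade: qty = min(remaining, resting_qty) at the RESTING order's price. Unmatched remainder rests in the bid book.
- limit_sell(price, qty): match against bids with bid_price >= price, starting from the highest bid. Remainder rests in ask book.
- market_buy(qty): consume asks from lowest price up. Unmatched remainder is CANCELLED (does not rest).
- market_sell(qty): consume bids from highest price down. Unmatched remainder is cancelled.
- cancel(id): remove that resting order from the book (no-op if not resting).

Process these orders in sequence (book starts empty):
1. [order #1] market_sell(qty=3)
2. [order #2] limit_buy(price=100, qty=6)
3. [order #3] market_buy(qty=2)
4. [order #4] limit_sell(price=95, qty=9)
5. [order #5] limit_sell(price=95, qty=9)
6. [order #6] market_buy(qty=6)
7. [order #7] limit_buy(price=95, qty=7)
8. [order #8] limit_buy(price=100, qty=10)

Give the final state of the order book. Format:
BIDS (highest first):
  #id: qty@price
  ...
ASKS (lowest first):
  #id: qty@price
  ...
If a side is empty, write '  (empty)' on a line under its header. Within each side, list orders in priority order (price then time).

Answer: BIDS (highest first):
  #8: 10@100
  #7: 1@95
ASKS (lowest first):
  (empty)

Derivation:
After op 1 [order #1] market_sell(qty=3): fills=none; bids=[-] asks=[-]
After op 2 [order #2] limit_buy(price=100, qty=6): fills=none; bids=[#2:6@100] asks=[-]
After op 3 [order #3] market_buy(qty=2): fills=none; bids=[#2:6@100] asks=[-]
After op 4 [order #4] limit_sell(price=95, qty=9): fills=#2x#4:6@100; bids=[-] asks=[#4:3@95]
After op 5 [order #5] limit_sell(price=95, qty=9): fills=none; bids=[-] asks=[#4:3@95 #5:9@95]
After op 6 [order #6] market_buy(qty=6): fills=#6x#4:3@95 #6x#5:3@95; bids=[-] asks=[#5:6@95]
After op 7 [order #7] limit_buy(price=95, qty=7): fills=#7x#5:6@95; bids=[#7:1@95] asks=[-]
After op 8 [order #8] limit_buy(price=100, qty=10): fills=none; bids=[#8:10@100 #7:1@95] asks=[-]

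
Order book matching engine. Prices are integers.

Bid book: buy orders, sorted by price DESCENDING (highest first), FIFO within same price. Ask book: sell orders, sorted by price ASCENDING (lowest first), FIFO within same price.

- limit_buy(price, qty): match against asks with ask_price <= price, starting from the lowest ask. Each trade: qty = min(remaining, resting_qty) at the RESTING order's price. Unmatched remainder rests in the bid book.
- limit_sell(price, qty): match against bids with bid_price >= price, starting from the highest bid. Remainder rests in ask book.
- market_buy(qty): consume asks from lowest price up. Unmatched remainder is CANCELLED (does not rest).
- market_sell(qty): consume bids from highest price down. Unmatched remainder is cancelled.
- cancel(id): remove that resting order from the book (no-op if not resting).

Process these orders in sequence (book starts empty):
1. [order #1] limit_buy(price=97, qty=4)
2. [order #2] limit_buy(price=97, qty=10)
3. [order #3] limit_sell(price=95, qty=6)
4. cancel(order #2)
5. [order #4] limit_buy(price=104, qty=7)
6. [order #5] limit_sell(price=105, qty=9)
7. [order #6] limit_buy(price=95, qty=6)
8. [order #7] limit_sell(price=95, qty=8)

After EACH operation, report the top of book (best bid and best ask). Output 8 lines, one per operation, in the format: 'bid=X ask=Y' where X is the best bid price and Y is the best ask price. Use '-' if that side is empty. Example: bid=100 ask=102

After op 1 [order #1] limit_buy(price=97, qty=4): fills=none; bids=[#1:4@97] asks=[-]
After op 2 [order #2] limit_buy(price=97, qty=10): fills=none; bids=[#1:4@97 #2:10@97] asks=[-]
After op 3 [order #3] limit_sell(price=95, qty=6): fills=#1x#3:4@97 #2x#3:2@97; bids=[#2:8@97] asks=[-]
After op 4 cancel(order #2): fills=none; bids=[-] asks=[-]
After op 5 [order #4] limit_buy(price=104, qty=7): fills=none; bids=[#4:7@104] asks=[-]
After op 6 [order #5] limit_sell(price=105, qty=9): fills=none; bids=[#4:7@104] asks=[#5:9@105]
After op 7 [order #6] limit_buy(price=95, qty=6): fills=none; bids=[#4:7@104 #6:6@95] asks=[#5:9@105]
After op 8 [order #7] limit_sell(price=95, qty=8): fills=#4x#7:7@104 #6x#7:1@95; bids=[#6:5@95] asks=[#5:9@105]

Answer: bid=97 ask=-
bid=97 ask=-
bid=97 ask=-
bid=- ask=-
bid=104 ask=-
bid=104 ask=105
bid=104 ask=105
bid=95 ask=105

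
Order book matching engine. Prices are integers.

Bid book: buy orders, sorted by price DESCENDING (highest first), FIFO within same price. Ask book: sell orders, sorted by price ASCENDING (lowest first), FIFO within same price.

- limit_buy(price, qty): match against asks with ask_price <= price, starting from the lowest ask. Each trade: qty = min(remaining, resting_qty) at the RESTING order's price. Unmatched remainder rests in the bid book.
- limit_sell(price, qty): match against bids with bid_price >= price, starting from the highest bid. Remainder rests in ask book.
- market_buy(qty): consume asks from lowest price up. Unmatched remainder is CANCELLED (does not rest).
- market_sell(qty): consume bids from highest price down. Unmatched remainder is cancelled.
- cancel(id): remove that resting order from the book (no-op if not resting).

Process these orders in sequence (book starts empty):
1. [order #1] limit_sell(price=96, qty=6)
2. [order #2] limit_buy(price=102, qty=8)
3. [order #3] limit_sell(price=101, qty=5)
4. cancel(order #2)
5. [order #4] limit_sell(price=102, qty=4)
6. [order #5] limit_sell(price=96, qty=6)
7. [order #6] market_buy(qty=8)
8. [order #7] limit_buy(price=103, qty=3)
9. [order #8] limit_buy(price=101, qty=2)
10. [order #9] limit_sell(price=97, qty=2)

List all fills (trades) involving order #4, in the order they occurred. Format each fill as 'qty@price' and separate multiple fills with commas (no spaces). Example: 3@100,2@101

After op 1 [order #1] limit_sell(price=96, qty=6): fills=none; bids=[-] asks=[#1:6@96]
After op 2 [order #2] limit_buy(price=102, qty=8): fills=#2x#1:6@96; bids=[#2:2@102] asks=[-]
After op 3 [order #3] limit_sell(price=101, qty=5): fills=#2x#3:2@102; bids=[-] asks=[#3:3@101]
After op 4 cancel(order #2): fills=none; bids=[-] asks=[#3:3@101]
After op 5 [order #4] limit_sell(price=102, qty=4): fills=none; bids=[-] asks=[#3:3@101 #4:4@102]
After op 6 [order #5] limit_sell(price=96, qty=6): fills=none; bids=[-] asks=[#5:6@96 #3:3@101 #4:4@102]
After op 7 [order #6] market_buy(qty=8): fills=#6x#5:6@96 #6x#3:2@101; bids=[-] asks=[#3:1@101 #4:4@102]
After op 8 [order #7] limit_buy(price=103, qty=3): fills=#7x#3:1@101 #7x#4:2@102; bids=[-] asks=[#4:2@102]
After op 9 [order #8] limit_buy(price=101, qty=2): fills=none; bids=[#8:2@101] asks=[#4:2@102]
After op 10 [order #9] limit_sell(price=97, qty=2): fills=#8x#9:2@101; bids=[-] asks=[#4:2@102]

Answer: 2@102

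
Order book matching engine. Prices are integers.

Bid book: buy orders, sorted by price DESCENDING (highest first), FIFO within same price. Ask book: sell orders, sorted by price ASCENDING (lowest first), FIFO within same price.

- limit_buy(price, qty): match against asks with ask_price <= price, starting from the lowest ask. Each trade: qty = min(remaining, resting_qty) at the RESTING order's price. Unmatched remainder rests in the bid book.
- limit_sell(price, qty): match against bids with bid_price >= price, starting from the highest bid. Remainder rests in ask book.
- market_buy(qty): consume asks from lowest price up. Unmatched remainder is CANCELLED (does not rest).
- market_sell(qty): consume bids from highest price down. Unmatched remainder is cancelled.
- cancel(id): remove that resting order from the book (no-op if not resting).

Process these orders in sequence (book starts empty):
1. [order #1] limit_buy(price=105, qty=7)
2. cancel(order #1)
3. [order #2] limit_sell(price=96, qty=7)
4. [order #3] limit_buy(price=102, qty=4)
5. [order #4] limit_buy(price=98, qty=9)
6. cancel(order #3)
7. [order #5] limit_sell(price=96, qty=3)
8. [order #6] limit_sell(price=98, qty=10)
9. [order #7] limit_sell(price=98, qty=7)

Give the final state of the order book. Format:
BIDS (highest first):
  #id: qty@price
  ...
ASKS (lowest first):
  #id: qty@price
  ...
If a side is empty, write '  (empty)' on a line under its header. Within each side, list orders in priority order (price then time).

After op 1 [order #1] limit_buy(price=105, qty=7): fills=none; bids=[#1:7@105] asks=[-]
After op 2 cancel(order #1): fills=none; bids=[-] asks=[-]
After op 3 [order #2] limit_sell(price=96, qty=7): fills=none; bids=[-] asks=[#2:7@96]
After op 4 [order #3] limit_buy(price=102, qty=4): fills=#3x#2:4@96; bids=[-] asks=[#2:3@96]
After op 5 [order #4] limit_buy(price=98, qty=9): fills=#4x#2:3@96; bids=[#4:6@98] asks=[-]
After op 6 cancel(order #3): fills=none; bids=[#4:6@98] asks=[-]
After op 7 [order #5] limit_sell(price=96, qty=3): fills=#4x#5:3@98; bids=[#4:3@98] asks=[-]
After op 8 [order #6] limit_sell(price=98, qty=10): fills=#4x#6:3@98; bids=[-] asks=[#6:7@98]
After op 9 [order #7] limit_sell(price=98, qty=7): fills=none; bids=[-] asks=[#6:7@98 #7:7@98]

Answer: BIDS (highest first):
  (empty)
ASKS (lowest first):
  #6: 7@98
  #7: 7@98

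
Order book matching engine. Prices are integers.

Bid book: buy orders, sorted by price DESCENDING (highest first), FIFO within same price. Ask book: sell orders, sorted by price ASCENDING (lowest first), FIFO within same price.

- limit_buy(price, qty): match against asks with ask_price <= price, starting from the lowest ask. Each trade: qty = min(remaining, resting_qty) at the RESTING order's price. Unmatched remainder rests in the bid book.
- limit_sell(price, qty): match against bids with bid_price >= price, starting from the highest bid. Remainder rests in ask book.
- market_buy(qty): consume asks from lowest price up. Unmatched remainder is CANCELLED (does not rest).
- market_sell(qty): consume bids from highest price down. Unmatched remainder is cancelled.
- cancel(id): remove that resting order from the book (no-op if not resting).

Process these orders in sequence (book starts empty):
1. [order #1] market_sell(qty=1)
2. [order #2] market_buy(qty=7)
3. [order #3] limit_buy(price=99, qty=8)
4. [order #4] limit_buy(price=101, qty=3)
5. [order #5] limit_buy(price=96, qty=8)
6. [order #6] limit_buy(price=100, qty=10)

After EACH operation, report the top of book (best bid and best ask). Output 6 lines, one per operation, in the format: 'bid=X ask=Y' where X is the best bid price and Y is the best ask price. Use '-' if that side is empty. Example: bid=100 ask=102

Answer: bid=- ask=-
bid=- ask=-
bid=99 ask=-
bid=101 ask=-
bid=101 ask=-
bid=101 ask=-

Derivation:
After op 1 [order #1] market_sell(qty=1): fills=none; bids=[-] asks=[-]
After op 2 [order #2] market_buy(qty=7): fills=none; bids=[-] asks=[-]
After op 3 [order #3] limit_buy(price=99, qty=8): fills=none; bids=[#3:8@99] asks=[-]
After op 4 [order #4] limit_buy(price=101, qty=3): fills=none; bids=[#4:3@101 #3:8@99] asks=[-]
After op 5 [order #5] limit_buy(price=96, qty=8): fills=none; bids=[#4:3@101 #3:8@99 #5:8@96] asks=[-]
After op 6 [order #6] limit_buy(price=100, qty=10): fills=none; bids=[#4:3@101 #6:10@100 #3:8@99 #5:8@96] asks=[-]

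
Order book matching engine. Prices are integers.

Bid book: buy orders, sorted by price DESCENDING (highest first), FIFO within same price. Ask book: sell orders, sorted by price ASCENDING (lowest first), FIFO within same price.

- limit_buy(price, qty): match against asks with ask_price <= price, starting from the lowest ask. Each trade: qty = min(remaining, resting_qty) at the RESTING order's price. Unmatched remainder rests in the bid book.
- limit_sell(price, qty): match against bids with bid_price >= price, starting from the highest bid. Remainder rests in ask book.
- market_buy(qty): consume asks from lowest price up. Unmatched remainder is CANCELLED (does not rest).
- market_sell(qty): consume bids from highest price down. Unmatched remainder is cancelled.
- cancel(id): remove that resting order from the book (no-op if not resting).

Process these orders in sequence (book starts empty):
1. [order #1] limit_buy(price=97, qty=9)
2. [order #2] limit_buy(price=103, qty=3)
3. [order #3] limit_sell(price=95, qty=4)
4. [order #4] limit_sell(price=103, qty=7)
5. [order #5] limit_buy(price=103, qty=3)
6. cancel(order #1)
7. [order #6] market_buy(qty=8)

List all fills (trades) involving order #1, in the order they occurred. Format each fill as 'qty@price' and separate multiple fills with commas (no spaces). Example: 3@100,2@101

After op 1 [order #1] limit_buy(price=97, qty=9): fills=none; bids=[#1:9@97] asks=[-]
After op 2 [order #2] limit_buy(price=103, qty=3): fills=none; bids=[#2:3@103 #1:9@97] asks=[-]
After op 3 [order #3] limit_sell(price=95, qty=4): fills=#2x#3:3@103 #1x#3:1@97; bids=[#1:8@97] asks=[-]
After op 4 [order #4] limit_sell(price=103, qty=7): fills=none; bids=[#1:8@97] asks=[#4:7@103]
After op 5 [order #5] limit_buy(price=103, qty=3): fills=#5x#4:3@103; bids=[#1:8@97] asks=[#4:4@103]
After op 6 cancel(order #1): fills=none; bids=[-] asks=[#4:4@103]
After op 7 [order #6] market_buy(qty=8): fills=#6x#4:4@103; bids=[-] asks=[-]

Answer: 1@97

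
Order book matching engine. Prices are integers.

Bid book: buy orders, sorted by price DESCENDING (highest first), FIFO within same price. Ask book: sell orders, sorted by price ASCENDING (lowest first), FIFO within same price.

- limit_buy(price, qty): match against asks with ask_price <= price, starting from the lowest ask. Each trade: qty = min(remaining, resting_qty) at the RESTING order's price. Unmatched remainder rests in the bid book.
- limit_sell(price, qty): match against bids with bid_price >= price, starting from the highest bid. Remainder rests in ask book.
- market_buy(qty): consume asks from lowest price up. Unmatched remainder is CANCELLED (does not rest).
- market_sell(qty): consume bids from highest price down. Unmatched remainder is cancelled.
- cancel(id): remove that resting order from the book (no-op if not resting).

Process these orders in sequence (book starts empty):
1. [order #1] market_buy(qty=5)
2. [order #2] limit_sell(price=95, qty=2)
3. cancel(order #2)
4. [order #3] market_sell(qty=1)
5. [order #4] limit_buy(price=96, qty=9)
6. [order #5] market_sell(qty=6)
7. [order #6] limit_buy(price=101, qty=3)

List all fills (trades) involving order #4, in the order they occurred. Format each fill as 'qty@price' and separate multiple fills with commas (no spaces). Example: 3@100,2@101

Answer: 6@96

Derivation:
After op 1 [order #1] market_buy(qty=5): fills=none; bids=[-] asks=[-]
After op 2 [order #2] limit_sell(price=95, qty=2): fills=none; bids=[-] asks=[#2:2@95]
After op 3 cancel(order #2): fills=none; bids=[-] asks=[-]
After op 4 [order #3] market_sell(qty=1): fills=none; bids=[-] asks=[-]
After op 5 [order #4] limit_buy(price=96, qty=9): fills=none; bids=[#4:9@96] asks=[-]
After op 6 [order #5] market_sell(qty=6): fills=#4x#5:6@96; bids=[#4:3@96] asks=[-]
After op 7 [order #6] limit_buy(price=101, qty=3): fills=none; bids=[#6:3@101 #4:3@96] asks=[-]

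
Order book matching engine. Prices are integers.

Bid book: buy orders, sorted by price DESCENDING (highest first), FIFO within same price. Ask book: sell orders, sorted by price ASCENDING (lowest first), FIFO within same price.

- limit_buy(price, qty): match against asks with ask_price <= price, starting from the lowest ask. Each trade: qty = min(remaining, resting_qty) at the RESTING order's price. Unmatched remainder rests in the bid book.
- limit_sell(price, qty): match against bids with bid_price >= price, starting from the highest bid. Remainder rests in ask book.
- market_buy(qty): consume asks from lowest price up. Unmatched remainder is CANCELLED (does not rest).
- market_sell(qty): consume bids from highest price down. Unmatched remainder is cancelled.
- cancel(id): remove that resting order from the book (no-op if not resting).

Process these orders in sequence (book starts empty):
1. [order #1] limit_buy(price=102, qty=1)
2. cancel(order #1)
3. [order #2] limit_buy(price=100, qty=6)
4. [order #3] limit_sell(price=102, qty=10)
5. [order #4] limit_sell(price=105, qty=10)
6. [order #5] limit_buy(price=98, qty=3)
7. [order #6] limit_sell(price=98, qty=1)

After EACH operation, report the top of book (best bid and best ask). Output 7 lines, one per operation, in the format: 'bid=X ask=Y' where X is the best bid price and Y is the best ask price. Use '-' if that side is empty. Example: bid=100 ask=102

After op 1 [order #1] limit_buy(price=102, qty=1): fills=none; bids=[#1:1@102] asks=[-]
After op 2 cancel(order #1): fills=none; bids=[-] asks=[-]
After op 3 [order #2] limit_buy(price=100, qty=6): fills=none; bids=[#2:6@100] asks=[-]
After op 4 [order #3] limit_sell(price=102, qty=10): fills=none; bids=[#2:6@100] asks=[#3:10@102]
After op 5 [order #4] limit_sell(price=105, qty=10): fills=none; bids=[#2:6@100] asks=[#3:10@102 #4:10@105]
After op 6 [order #5] limit_buy(price=98, qty=3): fills=none; bids=[#2:6@100 #5:3@98] asks=[#3:10@102 #4:10@105]
After op 7 [order #6] limit_sell(price=98, qty=1): fills=#2x#6:1@100; bids=[#2:5@100 #5:3@98] asks=[#3:10@102 #4:10@105]

Answer: bid=102 ask=-
bid=- ask=-
bid=100 ask=-
bid=100 ask=102
bid=100 ask=102
bid=100 ask=102
bid=100 ask=102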